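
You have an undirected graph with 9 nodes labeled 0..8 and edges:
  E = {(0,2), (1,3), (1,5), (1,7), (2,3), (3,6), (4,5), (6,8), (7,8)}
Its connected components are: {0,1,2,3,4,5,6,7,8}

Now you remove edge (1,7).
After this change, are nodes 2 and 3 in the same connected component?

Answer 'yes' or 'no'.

Answer: yes

Derivation:
Initial components: {0,1,2,3,4,5,6,7,8}
Removing edge (1,7): not a bridge — component count unchanged at 1.
New components: {0,1,2,3,4,5,6,7,8}
Are 2 and 3 in the same component? yes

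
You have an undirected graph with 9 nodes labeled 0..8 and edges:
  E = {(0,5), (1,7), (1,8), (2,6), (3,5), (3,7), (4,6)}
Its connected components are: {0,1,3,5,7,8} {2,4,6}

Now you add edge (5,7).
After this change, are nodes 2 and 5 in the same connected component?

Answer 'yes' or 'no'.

Answer: no

Derivation:
Initial components: {0,1,3,5,7,8} {2,4,6}
Adding edge (5,7): both already in same component {0,1,3,5,7,8}. No change.
New components: {0,1,3,5,7,8} {2,4,6}
Are 2 and 5 in the same component? no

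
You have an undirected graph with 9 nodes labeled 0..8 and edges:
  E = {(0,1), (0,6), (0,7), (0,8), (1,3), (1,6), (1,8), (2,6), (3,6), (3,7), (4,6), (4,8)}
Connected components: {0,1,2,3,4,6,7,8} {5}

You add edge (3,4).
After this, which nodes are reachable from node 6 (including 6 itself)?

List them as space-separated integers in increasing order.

Answer: 0 1 2 3 4 6 7 8

Derivation:
Before: nodes reachable from 6: {0,1,2,3,4,6,7,8}
Adding (3,4): both endpoints already in same component. Reachability from 6 unchanged.
After: nodes reachable from 6: {0,1,2,3,4,6,7,8}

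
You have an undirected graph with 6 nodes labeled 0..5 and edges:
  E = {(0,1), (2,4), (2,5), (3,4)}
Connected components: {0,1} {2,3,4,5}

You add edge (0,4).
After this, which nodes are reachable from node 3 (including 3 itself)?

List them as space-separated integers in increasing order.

Answer: 0 1 2 3 4 5

Derivation:
Before: nodes reachable from 3: {2,3,4,5}
Adding (0,4): merges 3's component with another. Reachability grows.
After: nodes reachable from 3: {0,1,2,3,4,5}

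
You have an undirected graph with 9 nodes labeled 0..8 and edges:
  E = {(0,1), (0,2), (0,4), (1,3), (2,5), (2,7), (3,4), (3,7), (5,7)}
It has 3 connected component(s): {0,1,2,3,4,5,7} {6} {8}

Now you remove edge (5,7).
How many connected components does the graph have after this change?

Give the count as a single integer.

Initial component count: 3
Remove (5,7): not a bridge. Count unchanged: 3.
  After removal, components: {0,1,2,3,4,5,7} {6} {8}
New component count: 3

Answer: 3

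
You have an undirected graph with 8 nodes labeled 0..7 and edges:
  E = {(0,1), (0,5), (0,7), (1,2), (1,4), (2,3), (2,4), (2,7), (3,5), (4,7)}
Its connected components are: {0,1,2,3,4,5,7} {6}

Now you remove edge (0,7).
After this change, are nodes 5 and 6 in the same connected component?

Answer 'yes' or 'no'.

Initial components: {0,1,2,3,4,5,7} {6}
Removing edge (0,7): not a bridge — component count unchanged at 2.
New components: {0,1,2,3,4,5,7} {6}
Are 5 and 6 in the same component? no

Answer: no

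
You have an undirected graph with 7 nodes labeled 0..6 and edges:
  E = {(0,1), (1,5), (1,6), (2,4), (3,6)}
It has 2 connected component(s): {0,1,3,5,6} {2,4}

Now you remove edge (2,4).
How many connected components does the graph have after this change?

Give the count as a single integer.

Initial component count: 2
Remove (2,4): it was a bridge. Count increases: 2 -> 3.
  After removal, components: {0,1,3,5,6} {2} {4}
New component count: 3

Answer: 3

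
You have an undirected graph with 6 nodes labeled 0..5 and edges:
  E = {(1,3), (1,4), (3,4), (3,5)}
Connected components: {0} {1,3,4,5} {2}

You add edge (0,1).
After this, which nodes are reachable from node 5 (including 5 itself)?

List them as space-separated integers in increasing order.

Answer: 0 1 3 4 5

Derivation:
Before: nodes reachable from 5: {1,3,4,5}
Adding (0,1): merges 5's component with another. Reachability grows.
After: nodes reachable from 5: {0,1,3,4,5}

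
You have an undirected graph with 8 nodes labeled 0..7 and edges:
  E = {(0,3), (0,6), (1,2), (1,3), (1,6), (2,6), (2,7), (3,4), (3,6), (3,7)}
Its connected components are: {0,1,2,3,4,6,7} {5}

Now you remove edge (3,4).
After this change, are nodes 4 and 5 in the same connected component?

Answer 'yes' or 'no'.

Answer: no

Derivation:
Initial components: {0,1,2,3,4,6,7} {5}
Removing edge (3,4): it was a bridge — component count 2 -> 3.
New components: {0,1,2,3,6,7} {4} {5}
Are 4 and 5 in the same component? no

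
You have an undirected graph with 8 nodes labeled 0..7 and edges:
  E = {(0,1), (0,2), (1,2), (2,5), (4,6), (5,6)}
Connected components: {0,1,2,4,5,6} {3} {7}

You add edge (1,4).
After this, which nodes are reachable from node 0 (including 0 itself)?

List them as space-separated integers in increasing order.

Before: nodes reachable from 0: {0,1,2,4,5,6}
Adding (1,4): both endpoints already in same component. Reachability from 0 unchanged.
After: nodes reachable from 0: {0,1,2,4,5,6}

Answer: 0 1 2 4 5 6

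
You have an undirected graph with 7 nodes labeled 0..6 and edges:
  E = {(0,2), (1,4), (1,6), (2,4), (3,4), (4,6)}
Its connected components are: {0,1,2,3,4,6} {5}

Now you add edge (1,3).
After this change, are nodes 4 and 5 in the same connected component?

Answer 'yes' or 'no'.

Answer: no

Derivation:
Initial components: {0,1,2,3,4,6} {5}
Adding edge (1,3): both already in same component {0,1,2,3,4,6}. No change.
New components: {0,1,2,3,4,6} {5}
Are 4 and 5 in the same component? no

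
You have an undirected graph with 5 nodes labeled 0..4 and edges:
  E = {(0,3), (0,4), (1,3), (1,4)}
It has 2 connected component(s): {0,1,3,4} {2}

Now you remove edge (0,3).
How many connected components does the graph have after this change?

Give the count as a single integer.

Answer: 2

Derivation:
Initial component count: 2
Remove (0,3): not a bridge. Count unchanged: 2.
  After removal, components: {0,1,3,4} {2}
New component count: 2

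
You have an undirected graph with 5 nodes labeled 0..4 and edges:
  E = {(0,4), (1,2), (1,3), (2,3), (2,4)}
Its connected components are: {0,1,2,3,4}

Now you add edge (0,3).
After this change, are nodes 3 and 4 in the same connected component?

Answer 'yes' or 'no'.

Answer: yes

Derivation:
Initial components: {0,1,2,3,4}
Adding edge (0,3): both already in same component {0,1,2,3,4}. No change.
New components: {0,1,2,3,4}
Are 3 and 4 in the same component? yes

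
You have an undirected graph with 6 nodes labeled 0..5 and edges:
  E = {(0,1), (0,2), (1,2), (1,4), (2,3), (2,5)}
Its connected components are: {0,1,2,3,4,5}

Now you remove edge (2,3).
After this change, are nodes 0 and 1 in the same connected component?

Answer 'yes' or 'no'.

Initial components: {0,1,2,3,4,5}
Removing edge (2,3): it was a bridge — component count 1 -> 2.
New components: {0,1,2,4,5} {3}
Are 0 and 1 in the same component? yes

Answer: yes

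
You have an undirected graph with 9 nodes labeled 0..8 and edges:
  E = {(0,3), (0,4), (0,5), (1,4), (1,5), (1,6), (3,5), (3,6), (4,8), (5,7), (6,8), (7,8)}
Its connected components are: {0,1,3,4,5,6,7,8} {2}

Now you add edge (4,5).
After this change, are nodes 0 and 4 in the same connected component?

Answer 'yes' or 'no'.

Answer: yes

Derivation:
Initial components: {0,1,3,4,5,6,7,8} {2}
Adding edge (4,5): both already in same component {0,1,3,4,5,6,7,8}. No change.
New components: {0,1,3,4,5,6,7,8} {2}
Are 0 and 4 in the same component? yes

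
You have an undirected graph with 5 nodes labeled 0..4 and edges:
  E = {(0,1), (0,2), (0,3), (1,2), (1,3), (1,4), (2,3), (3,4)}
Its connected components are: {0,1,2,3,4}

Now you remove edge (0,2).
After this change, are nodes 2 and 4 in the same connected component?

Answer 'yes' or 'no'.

Initial components: {0,1,2,3,4}
Removing edge (0,2): not a bridge — component count unchanged at 1.
New components: {0,1,2,3,4}
Are 2 and 4 in the same component? yes

Answer: yes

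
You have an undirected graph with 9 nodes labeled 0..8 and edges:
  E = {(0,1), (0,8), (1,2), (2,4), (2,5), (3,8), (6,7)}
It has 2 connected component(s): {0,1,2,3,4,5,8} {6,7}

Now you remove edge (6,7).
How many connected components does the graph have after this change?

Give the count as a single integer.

Initial component count: 2
Remove (6,7): it was a bridge. Count increases: 2 -> 3.
  After removal, components: {0,1,2,3,4,5,8} {6} {7}
New component count: 3

Answer: 3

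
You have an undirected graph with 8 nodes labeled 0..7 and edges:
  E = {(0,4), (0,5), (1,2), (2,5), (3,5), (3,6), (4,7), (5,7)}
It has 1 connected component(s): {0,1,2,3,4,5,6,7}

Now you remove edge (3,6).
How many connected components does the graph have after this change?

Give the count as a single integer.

Answer: 2

Derivation:
Initial component count: 1
Remove (3,6): it was a bridge. Count increases: 1 -> 2.
  After removal, components: {0,1,2,3,4,5,7} {6}
New component count: 2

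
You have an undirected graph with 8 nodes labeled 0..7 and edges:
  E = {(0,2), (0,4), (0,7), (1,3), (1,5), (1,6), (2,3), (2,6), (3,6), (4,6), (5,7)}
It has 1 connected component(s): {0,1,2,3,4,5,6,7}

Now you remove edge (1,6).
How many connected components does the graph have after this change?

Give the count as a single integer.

Initial component count: 1
Remove (1,6): not a bridge. Count unchanged: 1.
  After removal, components: {0,1,2,3,4,5,6,7}
New component count: 1

Answer: 1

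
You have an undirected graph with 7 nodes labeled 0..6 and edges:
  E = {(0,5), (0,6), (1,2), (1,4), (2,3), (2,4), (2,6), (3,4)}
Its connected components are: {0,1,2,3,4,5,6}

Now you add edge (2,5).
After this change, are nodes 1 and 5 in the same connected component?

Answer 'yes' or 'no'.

Answer: yes

Derivation:
Initial components: {0,1,2,3,4,5,6}
Adding edge (2,5): both already in same component {0,1,2,3,4,5,6}. No change.
New components: {0,1,2,3,4,5,6}
Are 1 and 5 in the same component? yes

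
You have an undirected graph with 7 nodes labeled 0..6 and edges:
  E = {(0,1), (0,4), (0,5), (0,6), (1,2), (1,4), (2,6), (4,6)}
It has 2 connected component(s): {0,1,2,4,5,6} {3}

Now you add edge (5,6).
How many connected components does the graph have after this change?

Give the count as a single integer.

Initial component count: 2
Add (5,6): endpoints already in same component. Count unchanged: 2.
New component count: 2

Answer: 2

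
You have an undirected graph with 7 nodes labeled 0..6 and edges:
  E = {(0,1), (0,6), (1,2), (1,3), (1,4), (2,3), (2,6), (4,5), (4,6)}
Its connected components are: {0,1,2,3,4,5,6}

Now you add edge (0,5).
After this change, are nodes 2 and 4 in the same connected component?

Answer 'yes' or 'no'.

Initial components: {0,1,2,3,4,5,6}
Adding edge (0,5): both already in same component {0,1,2,3,4,5,6}. No change.
New components: {0,1,2,3,4,5,6}
Are 2 and 4 in the same component? yes

Answer: yes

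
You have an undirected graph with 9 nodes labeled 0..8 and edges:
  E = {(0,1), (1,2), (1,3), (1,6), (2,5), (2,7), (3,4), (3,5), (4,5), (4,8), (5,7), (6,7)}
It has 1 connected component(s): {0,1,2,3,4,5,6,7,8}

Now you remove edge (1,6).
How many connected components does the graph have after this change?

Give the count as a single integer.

Answer: 1

Derivation:
Initial component count: 1
Remove (1,6): not a bridge. Count unchanged: 1.
  After removal, components: {0,1,2,3,4,5,6,7,8}
New component count: 1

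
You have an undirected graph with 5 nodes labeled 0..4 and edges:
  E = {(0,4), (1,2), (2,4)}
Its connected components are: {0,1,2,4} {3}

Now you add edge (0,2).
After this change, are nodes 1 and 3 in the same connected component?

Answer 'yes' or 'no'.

Initial components: {0,1,2,4} {3}
Adding edge (0,2): both already in same component {0,1,2,4}. No change.
New components: {0,1,2,4} {3}
Are 1 and 3 in the same component? no

Answer: no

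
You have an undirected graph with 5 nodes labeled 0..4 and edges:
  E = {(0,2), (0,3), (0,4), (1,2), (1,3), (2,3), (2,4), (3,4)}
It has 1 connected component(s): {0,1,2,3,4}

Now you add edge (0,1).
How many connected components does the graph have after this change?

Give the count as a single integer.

Answer: 1

Derivation:
Initial component count: 1
Add (0,1): endpoints already in same component. Count unchanged: 1.
New component count: 1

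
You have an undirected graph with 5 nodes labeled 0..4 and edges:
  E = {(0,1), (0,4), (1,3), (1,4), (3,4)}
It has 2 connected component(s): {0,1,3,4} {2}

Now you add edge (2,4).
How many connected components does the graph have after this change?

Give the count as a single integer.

Initial component count: 2
Add (2,4): merges two components. Count decreases: 2 -> 1.
New component count: 1

Answer: 1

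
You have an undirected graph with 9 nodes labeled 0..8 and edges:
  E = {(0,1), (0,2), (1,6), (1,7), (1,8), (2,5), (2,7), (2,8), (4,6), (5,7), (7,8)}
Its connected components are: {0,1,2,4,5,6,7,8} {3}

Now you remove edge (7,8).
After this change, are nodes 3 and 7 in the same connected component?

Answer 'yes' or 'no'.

Answer: no

Derivation:
Initial components: {0,1,2,4,5,6,7,8} {3}
Removing edge (7,8): not a bridge — component count unchanged at 2.
New components: {0,1,2,4,5,6,7,8} {3}
Are 3 and 7 in the same component? no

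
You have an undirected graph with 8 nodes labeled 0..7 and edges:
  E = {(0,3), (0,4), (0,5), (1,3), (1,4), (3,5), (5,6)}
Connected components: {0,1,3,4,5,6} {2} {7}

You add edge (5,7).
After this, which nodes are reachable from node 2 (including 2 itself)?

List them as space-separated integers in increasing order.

Answer: 2

Derivation:
Before: nodes reachable from 2: {2}
Adding (5,7): merges two components, but neither contains 2. Reachability from 2 unchanged.
After: nodes reachable from 2: {2}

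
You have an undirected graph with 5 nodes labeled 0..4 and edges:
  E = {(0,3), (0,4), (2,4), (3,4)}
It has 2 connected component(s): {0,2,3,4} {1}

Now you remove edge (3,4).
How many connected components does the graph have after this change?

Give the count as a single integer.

Initial component count: 2
Remove (3,4): not a bridge. Count unchanged: 2.
  After removal, components: {0,2,3,4} {1}
New component count: 2

Answer: 2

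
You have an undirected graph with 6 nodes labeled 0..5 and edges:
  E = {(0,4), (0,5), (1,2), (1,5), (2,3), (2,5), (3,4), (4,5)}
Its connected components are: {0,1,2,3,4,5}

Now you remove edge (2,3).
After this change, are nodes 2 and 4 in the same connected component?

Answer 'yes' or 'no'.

Initial components: {0,1,2,3,4,5}
Removing edge (2,3): not a bridge — component count unchanged at 1.
New components: {0,1,2,3,4,5}
Are 2 and 4 in the same component? yes

Answer: yes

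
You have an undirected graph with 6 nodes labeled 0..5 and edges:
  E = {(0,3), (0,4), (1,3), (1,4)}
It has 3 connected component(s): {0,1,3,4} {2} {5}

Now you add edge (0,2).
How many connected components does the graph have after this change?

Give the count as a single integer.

Initial component count: 3
Add (0,2): merges two components. Count decreases: 3 -> 2.
New component count: 2

Answer: 2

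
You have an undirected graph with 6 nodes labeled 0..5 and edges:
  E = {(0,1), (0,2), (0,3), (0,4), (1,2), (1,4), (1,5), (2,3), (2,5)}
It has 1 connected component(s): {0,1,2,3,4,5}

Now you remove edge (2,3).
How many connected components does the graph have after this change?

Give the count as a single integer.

Initial component count: 1
Remove (2,3): not a bridge. Count unchanged: 1.
  After removal, components: {0,1,2,3,4,5}
New component count: 1

Answer: 1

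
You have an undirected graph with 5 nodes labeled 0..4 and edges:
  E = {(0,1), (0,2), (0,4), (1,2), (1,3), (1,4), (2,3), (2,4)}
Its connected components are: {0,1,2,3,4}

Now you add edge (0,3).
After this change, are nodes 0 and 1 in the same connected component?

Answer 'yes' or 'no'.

Initial components: {0,1,2,3,4}
Adding edge (0,3): both already in same component {0,1,2,3,4}. No change.
New components: {0,1,2,3,4}
Are 0 and 1 in the same component? yes

Answer: yes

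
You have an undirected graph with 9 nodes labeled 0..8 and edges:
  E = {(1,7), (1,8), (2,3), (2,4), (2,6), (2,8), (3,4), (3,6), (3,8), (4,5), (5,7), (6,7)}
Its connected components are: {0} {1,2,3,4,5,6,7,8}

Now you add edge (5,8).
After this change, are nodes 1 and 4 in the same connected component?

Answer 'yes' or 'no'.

Answer: yes

Derivation:
Initial components: {0} {1,2,3,4,5,6,7,8}
Adding edge (5,8): both already in same component {1,2,3,4,5,6,7,8}. No change.
New components: {0} {1,2,3,4,5,6,7,8}
Are 1 and 4 in the same component? yes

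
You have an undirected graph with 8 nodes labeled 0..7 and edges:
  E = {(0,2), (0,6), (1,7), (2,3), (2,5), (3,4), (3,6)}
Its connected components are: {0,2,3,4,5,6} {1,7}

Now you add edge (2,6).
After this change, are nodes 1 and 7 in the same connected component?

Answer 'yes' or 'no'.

Initial components: {0,2,3,4,5,6} {1,7}
Adding edge (2,6): both already in same component {0,2,3,4,5,6}. No change.
New components: {0,2,3,4,5,6} {1,7}
Are 1 and 7 in the same component? yes

Answer: yes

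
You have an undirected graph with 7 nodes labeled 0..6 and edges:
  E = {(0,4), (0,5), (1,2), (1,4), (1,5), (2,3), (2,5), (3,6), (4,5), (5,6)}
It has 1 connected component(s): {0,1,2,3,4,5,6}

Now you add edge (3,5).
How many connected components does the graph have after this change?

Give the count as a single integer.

Answer: 1

Derivation:
Initial component count: 1
Add (3,5): endpoints already in same component. Count unchanged: 1.
New component count: 1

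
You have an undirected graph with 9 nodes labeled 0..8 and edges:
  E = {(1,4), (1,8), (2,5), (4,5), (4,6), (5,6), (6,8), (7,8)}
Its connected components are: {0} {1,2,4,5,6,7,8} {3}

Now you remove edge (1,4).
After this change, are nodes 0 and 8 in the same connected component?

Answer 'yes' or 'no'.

Answer: no

Derivation:
Initial components: {0} {1,2,4,5,6,7,8} {3}
Removing edge (1,4): not a bridge — component count unchanged at 3.
New components: {0} {1,2,4,5,6,7,8} {3}
Are 0 and 8 in the same component? no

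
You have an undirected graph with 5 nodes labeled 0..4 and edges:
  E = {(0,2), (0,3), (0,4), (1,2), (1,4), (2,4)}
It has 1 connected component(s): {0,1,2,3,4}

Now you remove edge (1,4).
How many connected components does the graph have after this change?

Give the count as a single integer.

Initial component count: 1
Remove (1,4): not a bridge. Count unchanged: 1.
  After removal, components: {0,1,2,3,4}
New component count: 1

Answer: 1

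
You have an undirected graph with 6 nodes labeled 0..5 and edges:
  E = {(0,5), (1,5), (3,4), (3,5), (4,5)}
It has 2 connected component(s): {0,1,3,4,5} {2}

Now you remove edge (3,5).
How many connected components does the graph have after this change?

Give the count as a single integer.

Initial component count: 2
Remove (3,5): not a bridge. Count unchanged: 2.
  After removal, components: {0,1,3,4,5} {2}
New component count: 2

Answer: 2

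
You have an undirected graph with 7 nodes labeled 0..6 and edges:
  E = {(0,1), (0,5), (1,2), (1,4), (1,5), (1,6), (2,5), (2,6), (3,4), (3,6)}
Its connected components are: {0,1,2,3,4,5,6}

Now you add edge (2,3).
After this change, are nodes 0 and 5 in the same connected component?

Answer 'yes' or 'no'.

Initial components: {0,1,2,3,4,5,6}
Adding edge (2,3): both already in same component {0,1,2,3,4,5,6}. No change.
New components: {0,1,2,3,4,5,6}
Are 0 and 5 in the same component? yes

Answer: yes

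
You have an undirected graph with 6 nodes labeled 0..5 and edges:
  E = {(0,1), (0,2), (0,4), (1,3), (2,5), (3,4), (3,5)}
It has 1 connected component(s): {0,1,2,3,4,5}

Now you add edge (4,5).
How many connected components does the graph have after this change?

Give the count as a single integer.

Answer: 1

Derivation:
Initial component count: 1
Add (4,5): endpoints already in same component. Count unchanged: 1.
New component count: 1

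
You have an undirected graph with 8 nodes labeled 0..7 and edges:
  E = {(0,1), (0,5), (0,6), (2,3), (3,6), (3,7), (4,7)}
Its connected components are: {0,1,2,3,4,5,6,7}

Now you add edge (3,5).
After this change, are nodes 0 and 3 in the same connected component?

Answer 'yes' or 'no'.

Initial components: {0,1,2,3,4,5,6,7}
Adding edge (3,5): both already in same component {0,1,2,3,4,5,6,7}. No change.
New components: {0,1,2,3,4,5,6,7}
Are 0 and 3 in the same component? yes

Answer: yes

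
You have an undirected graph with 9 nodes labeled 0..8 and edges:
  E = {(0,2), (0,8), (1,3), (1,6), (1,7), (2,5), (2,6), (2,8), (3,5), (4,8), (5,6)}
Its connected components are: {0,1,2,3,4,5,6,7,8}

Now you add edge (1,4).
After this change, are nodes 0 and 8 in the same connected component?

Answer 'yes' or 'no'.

Answer: yes

Derivation:
Initial components: {0,1,2,3,4,5,6,7,8}
Adding edge (1,4): both already in same component {0,1,2,3,4,5,6,7,8}. No change.
New components: {0,1,2,3,4,5,6,7,8}
Are 0 and 8 in the same component? yes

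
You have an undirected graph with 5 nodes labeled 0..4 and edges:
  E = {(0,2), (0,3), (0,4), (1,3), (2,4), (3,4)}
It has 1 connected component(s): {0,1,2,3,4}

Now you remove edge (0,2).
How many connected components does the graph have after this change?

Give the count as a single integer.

Answer: 1

Derivation:
Initial component count: 1
Remove (0,2): not a bridge. Count unchanged: 1.
  After removal, components: {0,1,2,3,4}
New component count: 1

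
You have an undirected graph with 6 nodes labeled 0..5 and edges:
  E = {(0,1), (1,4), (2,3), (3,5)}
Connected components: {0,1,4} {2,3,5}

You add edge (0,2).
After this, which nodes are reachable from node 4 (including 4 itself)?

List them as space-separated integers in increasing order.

Before: nodes reachable from 4: {0,1,4}
Adding (0,2): merges 4's component with another. Reachability grows.
After: nodes reachable from 4: {0,1,2,3,4,5}

Answer: 0 1 2 3 4 5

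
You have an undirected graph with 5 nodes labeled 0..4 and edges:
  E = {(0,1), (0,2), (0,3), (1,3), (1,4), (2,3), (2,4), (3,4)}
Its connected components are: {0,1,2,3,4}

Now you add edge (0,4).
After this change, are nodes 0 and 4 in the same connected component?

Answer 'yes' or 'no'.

Initial components: {0,1,2,3,4}
Adding edge (0,4): both already in same component {0,1,2,3,4}. No change.
New components: {0,1,2,3,4}
Are 0 and 4 in the same component? yes

Answer: yes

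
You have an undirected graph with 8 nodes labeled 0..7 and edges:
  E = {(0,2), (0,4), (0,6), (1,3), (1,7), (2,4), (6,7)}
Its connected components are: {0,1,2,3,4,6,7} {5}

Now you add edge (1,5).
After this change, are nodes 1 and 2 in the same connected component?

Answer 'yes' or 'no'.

Initial components: {0,1,2,3,4,6,7} {5}
Adding edge (1,5): merges {0,1,2,3,4,6,7} and {5}.
New components: {0,1,2,3,4,5,6,7}
Are 1 and 2 in the same component? yes

Answer: yes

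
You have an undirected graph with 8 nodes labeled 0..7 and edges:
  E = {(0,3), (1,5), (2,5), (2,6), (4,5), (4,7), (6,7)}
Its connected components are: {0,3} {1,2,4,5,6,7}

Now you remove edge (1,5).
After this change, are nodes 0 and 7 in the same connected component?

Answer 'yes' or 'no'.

Answer: no

Derivation:
Initial components: {0,3} {1,2,4,5,6,7}
Removing edge (1,5): it was a bridge — component count 2 -> 3.
New components: {0,3} {1} {2,4,5,6,7}
Are 0 and 7 in the same component? no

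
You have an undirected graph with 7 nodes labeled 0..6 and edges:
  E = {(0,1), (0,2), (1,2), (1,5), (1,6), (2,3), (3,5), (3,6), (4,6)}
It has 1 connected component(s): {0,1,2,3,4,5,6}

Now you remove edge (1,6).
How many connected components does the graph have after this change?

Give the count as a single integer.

Initial component count: 1
Remove (1,6): not a bridge. Count unchanged: 1.
  After removal, components: {0,1,2,3,4,5,6}
New component count: 1

Answer: 1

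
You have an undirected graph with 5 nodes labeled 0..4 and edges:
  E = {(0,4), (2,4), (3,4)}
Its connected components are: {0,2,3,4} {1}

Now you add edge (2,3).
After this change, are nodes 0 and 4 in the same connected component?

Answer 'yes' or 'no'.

Answer: yes

Derivation:
Initial components: {0,2,3,4} {1}
Adding edge (2,3): both already in same component {0,2,3,4}. No change.
New components: {0,2,3,4} {1}
Are 0 and 4 in the same component? yes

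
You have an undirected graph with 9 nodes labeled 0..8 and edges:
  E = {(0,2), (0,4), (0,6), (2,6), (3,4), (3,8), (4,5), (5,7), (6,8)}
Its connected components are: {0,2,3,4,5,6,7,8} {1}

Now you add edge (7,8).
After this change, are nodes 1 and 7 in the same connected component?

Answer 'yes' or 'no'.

Answer: no

Derivation:
Initial components: {0,2,3,4,5,6,7,8} {1}
Adding edge (7,8): both already in same component {0,2,3,4,5,6,7,8}. No change.
New components: {0,2,3,4,5,6,7,8} {1}
Are 1 and 7 in the same component? no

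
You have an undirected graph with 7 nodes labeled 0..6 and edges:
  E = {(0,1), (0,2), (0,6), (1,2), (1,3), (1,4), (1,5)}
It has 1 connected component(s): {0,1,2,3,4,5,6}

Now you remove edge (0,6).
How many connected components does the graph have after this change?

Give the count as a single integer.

Answer: 2

Derivation:
Initial component count: 1
Remove (0,6): it was a bridge. Count increases: 1 -> 2.
  After removal, components: {0,1,2,3,4,5} {6}
New component count: 2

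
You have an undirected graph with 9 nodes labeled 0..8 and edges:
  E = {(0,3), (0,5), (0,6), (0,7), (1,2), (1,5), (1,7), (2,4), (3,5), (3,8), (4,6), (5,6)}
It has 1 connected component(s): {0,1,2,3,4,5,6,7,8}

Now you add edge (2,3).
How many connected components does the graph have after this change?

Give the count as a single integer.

Answer: 1

Derivation:
Initial component count: 1
Add (2,3): endpoints already in same component. Count unchanged: 1.
New component count: 1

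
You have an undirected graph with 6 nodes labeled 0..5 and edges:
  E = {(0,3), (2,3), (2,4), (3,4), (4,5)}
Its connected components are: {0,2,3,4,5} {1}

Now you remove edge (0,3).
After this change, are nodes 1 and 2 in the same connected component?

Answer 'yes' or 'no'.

Initial components: {0,2,3,4,5} {1}
Removing edge (0,3): it was a bridge — component count 2 -> 3.
New components: {0} {1} {2,3,4,5}
Are 1 and 2 in the same component? no

Answer: no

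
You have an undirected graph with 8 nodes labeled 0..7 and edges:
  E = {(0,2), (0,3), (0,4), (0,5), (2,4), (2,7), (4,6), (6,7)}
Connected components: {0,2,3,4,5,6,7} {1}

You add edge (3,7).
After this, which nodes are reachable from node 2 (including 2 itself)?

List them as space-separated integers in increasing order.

Before: nodes reachable from 2: {0,2,3,4,5,6,7}
Adding (3,7): both endpoints already in same component. Reachability from 2 unchanged.
After: nodes reachable from 2: {0,2,3,4,5,6,7}

Answer: 0 2 3 4 5 6 7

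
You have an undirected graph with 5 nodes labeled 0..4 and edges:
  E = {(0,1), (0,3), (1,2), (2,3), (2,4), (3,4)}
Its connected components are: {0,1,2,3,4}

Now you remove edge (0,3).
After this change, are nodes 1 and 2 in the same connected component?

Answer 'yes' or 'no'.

Initial components: {0,1,2,3,4}
Removing edge (0,3): not a bridge — component count unchanged at 1.
New components: {0,1,2,3,4}
Are 1 and 2 in the same component? yes

Answer: yes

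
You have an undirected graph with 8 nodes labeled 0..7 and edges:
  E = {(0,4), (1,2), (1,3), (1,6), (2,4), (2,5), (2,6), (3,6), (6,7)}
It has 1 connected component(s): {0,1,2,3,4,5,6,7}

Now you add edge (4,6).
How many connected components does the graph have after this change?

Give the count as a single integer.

Answer: 1

Derivation:
Initial component count: 1
Add (4,6): endpoints already in same component. Count unchanged: 1.
New component count: 1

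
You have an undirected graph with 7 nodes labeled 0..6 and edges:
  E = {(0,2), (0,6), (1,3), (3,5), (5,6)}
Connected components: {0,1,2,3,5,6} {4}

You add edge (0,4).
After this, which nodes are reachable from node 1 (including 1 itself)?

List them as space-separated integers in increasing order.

Before: nodes reachable from 1: {0,1,2,3,5,6}
Adding (0,4): merges 1's component with another. Reachability grows.
After: nodes reachable from 1: {0,1,2,3,4,5,6}

Answer: 0 1 2 3 4 5 6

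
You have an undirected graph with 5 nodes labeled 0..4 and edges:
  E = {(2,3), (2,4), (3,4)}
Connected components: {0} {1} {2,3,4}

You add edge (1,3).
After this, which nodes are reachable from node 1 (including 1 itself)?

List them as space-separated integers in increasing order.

Before: nodes reachable from 1: {1}
Adding (1,3): merges 1's component with another. Reachability grows.
After: nodes reachable from 1: {1,2,3,4}

Answer: 1 2 3 4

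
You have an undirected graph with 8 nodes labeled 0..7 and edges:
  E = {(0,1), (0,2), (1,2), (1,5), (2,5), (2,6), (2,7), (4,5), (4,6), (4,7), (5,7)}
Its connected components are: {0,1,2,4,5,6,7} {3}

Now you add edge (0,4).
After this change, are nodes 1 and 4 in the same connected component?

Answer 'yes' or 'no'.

Initial components: {0,1,2,4,5,6,7} {3}
Adding edge (0,4): both already in same component {0,1,2,4,5,6,7}. No change.
New components: {0,1,2,4,5,6,7} {3}
Are 1 and 4 in the same component? yes

Answer: yes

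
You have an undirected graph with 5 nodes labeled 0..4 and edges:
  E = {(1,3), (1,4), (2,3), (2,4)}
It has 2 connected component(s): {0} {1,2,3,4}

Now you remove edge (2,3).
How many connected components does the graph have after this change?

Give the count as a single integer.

Initial component count: 2
Remove (2,3): not a bridge. Count unchanged: 2.
  After removal, components: {0} {1,2,3,4}
New component count: 2

Answer: 2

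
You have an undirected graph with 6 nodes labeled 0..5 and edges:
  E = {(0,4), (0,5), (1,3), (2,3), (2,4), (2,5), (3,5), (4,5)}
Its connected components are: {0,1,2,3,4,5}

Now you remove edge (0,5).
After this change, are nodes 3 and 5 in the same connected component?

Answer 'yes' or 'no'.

Initial components: {0,1,2,3,4,5}
Removing edge (0,5): not a bridge — component count unchanged at 1.
New components: {0,1,2,3,4,5}
Are 3 and 5 in the same component? yes

Answer: yes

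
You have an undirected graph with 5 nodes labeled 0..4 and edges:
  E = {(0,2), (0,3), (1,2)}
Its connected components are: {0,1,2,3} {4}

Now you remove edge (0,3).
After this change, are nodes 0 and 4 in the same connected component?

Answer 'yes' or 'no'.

Initial components: {0,1,2,3} {4}
Removing edge (0,3): it was a bridge — component count 2 -> 3.
New components: {0,1,2} {3} {4}
Are 0 and 4 in the same component? no

Answer: no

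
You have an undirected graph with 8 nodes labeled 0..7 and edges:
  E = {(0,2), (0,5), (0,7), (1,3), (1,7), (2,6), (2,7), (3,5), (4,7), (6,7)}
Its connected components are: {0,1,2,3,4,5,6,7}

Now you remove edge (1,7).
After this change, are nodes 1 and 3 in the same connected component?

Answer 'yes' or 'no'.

Initial components: {0,1,2,3,4,5,6,7}
Removing edge (1,7): not a bridge — component count unchanged at 1.
New components: {0,1,2,3,4,5,6,7}
Are 1 and 3 in the same component? yes

Answer: yes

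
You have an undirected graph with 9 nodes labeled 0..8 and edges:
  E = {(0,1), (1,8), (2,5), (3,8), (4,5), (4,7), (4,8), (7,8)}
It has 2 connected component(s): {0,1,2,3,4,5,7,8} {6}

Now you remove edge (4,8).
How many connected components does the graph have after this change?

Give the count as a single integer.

Answer: 2

Derivation:
Initial component count: 2
Remove (4,8): not a bridge. Count unchanged: 2.
  After removal, components: {0,1,2,3,4,5,7,8} {6}
New component count: 2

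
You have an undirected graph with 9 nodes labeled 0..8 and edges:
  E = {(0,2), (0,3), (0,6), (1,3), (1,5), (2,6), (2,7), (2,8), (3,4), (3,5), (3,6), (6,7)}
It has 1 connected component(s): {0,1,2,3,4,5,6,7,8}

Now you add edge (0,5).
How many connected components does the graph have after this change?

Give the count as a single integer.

Initial component count: 1
Add (0,5): endpoints already in same component. Count unchanged: 1.
New component count: 1

Answer: 1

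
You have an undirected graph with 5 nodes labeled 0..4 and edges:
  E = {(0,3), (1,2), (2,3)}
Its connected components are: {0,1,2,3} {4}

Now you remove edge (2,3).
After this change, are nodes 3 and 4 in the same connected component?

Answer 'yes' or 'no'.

Initial components: {0,1,2,3} {4}
Removing edge (2,3): it was a bridge — component count 2 -> 3.
New components: {0,3} {1,2} {4}
Are 3 and 4 in the same component? no

Answer: no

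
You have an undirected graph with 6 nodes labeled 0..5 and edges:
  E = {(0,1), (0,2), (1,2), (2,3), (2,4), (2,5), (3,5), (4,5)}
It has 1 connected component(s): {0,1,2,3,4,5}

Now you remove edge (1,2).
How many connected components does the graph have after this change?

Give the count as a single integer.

Answer: 1

Derivation:
Initial component count: 1
Remove (1,2): not a bridge. Count unchanged: 1.
  After removal, components: {0,1,2,3,4,5}
New component count: 1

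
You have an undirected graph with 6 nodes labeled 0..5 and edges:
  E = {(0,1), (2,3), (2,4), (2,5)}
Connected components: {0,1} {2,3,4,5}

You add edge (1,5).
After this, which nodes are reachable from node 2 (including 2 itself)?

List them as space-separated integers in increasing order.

Answer: 0 1 2 3 4 5

Derivation:
Before: nodes reachable from 2: {2,3,4,5}
Adding (1,5): merges 2's component with another. Reachability grows.
After: nodes reachable from 2: {0,1,2,3,4,5}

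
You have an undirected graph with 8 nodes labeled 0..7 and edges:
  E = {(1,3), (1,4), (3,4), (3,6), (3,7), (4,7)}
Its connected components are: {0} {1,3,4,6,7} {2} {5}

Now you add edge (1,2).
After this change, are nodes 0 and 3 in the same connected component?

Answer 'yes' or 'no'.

Initial components: {0} {1,3,4,6,7} {2} {5}
Adding edge (1,2): merges {1,3,4,6,7} and {2}.
New components: {0} {1,2,3,4,6,7} {5}
Are 0 and 3 in the same component? no

Answer: no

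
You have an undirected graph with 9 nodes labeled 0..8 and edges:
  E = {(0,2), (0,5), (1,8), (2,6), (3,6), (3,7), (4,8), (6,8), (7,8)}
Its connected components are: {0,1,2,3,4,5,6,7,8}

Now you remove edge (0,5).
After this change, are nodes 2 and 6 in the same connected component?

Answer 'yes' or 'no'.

Answer: yes

Derivation:
Initial components: {0,1,2,3,4,5,6,7,8}
Removing edge (0,5): it was a bridge — component count 1 -> 2.
New components: {0,1,2,3,4,6,7,8} {5}
Are 2 and 6 in the same component? yes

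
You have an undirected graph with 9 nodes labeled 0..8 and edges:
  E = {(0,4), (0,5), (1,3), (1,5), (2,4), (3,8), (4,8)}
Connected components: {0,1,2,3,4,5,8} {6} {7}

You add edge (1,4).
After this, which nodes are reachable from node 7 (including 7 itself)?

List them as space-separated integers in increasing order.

Before: nodes reachable from 7: {7}
Adding (1,4): both endpoints already in same component. Reachability from 7 unchanged.
After: nodes reachable from 7: {7}

Answer: 7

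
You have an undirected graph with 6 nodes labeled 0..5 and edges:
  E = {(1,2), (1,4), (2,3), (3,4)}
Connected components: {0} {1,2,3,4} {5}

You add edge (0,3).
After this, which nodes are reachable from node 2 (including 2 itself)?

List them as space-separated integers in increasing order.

Answer: 0 1 2 3 4

Derivation:
Before: nodes reachable from 2: {1,2,3,4}
Adding (0,3): merges 2's component with another. Reachability grows.
After: nodes reachable from 2: {0,1,2,3,4}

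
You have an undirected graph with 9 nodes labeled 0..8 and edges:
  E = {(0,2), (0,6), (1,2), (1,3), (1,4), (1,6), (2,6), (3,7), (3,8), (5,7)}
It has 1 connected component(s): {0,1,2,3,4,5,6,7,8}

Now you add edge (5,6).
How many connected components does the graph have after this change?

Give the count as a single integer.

Initial component count: 1
Add (5,6): endpoints already in same component. Count unchanged: 1.
New component count: 1

Answer: 1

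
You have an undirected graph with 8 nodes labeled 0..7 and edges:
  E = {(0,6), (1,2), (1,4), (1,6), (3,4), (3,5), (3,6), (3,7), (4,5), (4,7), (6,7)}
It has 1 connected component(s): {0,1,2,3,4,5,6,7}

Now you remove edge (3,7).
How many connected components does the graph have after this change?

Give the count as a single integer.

Answer: 1

Derivation:
Initial component count: 1
Remove (3,7): not a bridge. Count unchanged: 1.
  After removal, components: {0,1,2,3,4,5,6,7}
New component count: 1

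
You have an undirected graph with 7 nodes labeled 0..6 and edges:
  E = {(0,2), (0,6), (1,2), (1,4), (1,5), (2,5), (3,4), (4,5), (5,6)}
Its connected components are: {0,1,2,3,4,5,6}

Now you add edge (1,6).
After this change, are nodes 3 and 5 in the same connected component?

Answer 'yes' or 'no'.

Initial components: {0,1,2,3,4,5,6}
Adding edge (1,6): both already in same component {0,1,2,3,4,5,6}. No change.
New components: {0,1,2,3,4,5,6}
Are 3 and 5 in the same component? yes

Answer: yes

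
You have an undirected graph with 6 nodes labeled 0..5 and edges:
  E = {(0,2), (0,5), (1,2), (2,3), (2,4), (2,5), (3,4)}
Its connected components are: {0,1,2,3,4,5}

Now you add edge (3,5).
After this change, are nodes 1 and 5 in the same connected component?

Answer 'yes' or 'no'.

Answer: yes

Derivation:
Initial components: {0,1,2,3,4,5}
Adding edge (3,5): both already in same component {0,1,2,3,4,5}. No change.
New components: {0,1,2,3,4,5}
Are 1 and 5 in the same component? yes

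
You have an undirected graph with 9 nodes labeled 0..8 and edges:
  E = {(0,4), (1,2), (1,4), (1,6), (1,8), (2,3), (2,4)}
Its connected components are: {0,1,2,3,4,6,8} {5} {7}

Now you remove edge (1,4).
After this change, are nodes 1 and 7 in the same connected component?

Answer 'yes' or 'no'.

Answer: no

Derivation:
Initial components: {0,1,2,3,4,6,8} {5} {7}
Removing edge (1,4): not a bridge — component count unchanged at 3.
New components: {0,1,2,3,4,6,8} {5} {7}
Are 1 and 7 in the same component? no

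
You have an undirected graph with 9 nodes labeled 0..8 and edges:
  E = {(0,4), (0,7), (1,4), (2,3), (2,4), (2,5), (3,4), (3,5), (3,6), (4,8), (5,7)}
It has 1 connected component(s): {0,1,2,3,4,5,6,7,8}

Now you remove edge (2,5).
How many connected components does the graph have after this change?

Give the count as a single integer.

Answer: 1

Derivation:
Initial component count: 1
Remove (2,5): not a bridge. Count unchanged: 1.
  After removal, components: {0,1,2,3,4,5,6,7,8}
New component count: 1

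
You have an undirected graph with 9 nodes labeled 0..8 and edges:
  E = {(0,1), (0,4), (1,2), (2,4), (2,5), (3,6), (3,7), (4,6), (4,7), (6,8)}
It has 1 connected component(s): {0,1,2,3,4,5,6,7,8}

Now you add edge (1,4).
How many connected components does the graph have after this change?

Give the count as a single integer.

Initial component count: 1
Add (1,4): endpoints already in same component. Count unchanged: 1.
New component count: 1

Answer: 1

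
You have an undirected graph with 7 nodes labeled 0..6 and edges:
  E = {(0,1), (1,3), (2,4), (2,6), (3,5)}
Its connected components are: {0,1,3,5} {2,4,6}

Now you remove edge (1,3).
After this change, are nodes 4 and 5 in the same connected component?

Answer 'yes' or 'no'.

Answer: no

Derivation:
Initial components: {0,1,3,5} {2,4,6}
Removing edge (1,3): it was a bridge — component count 2 -> 3.
New components: {0,1} {2,4,6} {3,5}
Are 4 and 5 in the same component? no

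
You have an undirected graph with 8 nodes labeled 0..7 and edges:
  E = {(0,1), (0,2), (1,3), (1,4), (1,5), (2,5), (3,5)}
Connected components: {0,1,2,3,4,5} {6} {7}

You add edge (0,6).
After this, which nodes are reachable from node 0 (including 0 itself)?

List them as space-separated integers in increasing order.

Answer: 0 1 2 3 4 5 6

Derivation:
Before: nodes reachable from 0: {0,1,2,3,4,5}
Adding (0,6): merges 0's component with another. Reachability grows.
After: nodes reachable from 0: {0,1,2,3,4,5,6}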